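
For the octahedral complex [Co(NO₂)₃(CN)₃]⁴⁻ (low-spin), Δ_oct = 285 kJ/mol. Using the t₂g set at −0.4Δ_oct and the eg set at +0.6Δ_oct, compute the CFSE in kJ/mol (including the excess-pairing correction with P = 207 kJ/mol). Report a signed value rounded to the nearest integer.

-306

Ligand charges: 3×(-1) from NO₂⁻ and 3×(-1) from CN⁻ sum to -6; with overall charge -4, Co is +2.
Group 9 minus oxidation state +2 gives a d⁷ configuration for Co²⁺.
The d⁷ electrons fill as t₂g⁶ eg¹.
The orbital stabilization is -1.8Δ_oct = -1.8 × 285 = -513 kJ/mol.
Pairing penalty: 3 pairs vs 2 in the high-spin reference → 1 extra × P = 207 kJ/mol.
Combining: -513 + 207 = -306 kJ/mol.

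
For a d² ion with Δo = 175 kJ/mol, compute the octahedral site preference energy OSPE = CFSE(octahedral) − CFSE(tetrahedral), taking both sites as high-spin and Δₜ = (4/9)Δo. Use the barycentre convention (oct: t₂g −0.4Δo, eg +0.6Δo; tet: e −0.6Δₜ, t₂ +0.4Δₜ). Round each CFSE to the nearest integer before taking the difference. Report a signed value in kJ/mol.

-47

Octahedral high-spin t2g^2 e_g^0: CFSE = -0.8 × 175 = -140 kJ/mol.
Tetrahedral: e^2 t2^0, CFSE = 2(−0.6) + 0(+0.4) = -1.2Δₜ = -1.2 × (4/9) × 175 = -93 kJ/mol.
OSPE = CFSE(oct) − CFSE(tet) = -140 − (-93) = -47 kJ/mol.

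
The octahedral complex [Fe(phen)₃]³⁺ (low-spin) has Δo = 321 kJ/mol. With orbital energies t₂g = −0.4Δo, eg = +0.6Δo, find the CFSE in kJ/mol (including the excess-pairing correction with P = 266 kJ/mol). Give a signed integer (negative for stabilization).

-110

phen is neutral, so the +3 overall charge sits on Fe: oxidation state +3.
Group 8 minus oxidation state +3 gives a d⁵ configuration for Fe³⁺.
The d⁵ electrons fill as t₂g⁵ eg⁰.
Orbital CFSE = 5(-0.4) + 0(0.6) = -2.0Δo = -2.0 × 321 = -642 kJ/mol.
Pairing penalty: 2 pairs vs 0 in the high-spin reference → 2 extra × P = 532 kJ/mol.
Combining: -642 + 532 = -110 kJ/mol.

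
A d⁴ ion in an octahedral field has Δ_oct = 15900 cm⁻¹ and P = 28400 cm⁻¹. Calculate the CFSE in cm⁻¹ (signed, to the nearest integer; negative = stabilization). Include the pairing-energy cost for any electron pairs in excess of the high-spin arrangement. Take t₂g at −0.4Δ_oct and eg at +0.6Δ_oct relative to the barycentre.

With Δ_oct < P the complex is high-spin.
That gives t₂g³ eg¹.
Orbital CFSE = -0.6Δ_oct = -0.6 × 15900 = -9540 cm⁻¹.
High-spin has no excess pairs, so no pairing correction applies.

-9540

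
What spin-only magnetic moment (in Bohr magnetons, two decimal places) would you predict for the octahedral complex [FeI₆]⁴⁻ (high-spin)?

4.90 Bohr magnetons

Each I⁻ contributes -1; 6 × (-1) = -6. With overall charge -4, Fe is in the +2 oxidation state.
Fe is in group 8, so Fe²⁺ is d⁶ (8 − 2 = 6).
Configuration: t2g^4 e_g^2 → 4 unpaired electrons.
μ(spin-only) = √[4(4+2)] = √24 ≈ 4.90 Bohr magnetons.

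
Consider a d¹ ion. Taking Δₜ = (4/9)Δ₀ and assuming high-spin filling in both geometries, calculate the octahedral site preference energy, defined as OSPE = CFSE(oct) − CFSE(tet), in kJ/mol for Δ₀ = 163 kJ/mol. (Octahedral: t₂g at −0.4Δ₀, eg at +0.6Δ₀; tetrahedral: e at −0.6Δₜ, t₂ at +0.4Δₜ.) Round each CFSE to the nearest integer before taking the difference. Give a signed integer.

-22

Octahedral high-spin t2g^1 e_g^0: CFSE = -0.4 × 163 = -65 kJ/mol.
Tetrahedral: e^1 t2^0, CFSE = 1(−0.6) + 0(+0.4) = -0.6Δₜ = -0.6 × (4/9) × 163 = -43 kJ/mol.
OSPE = -65 − (-43) = -22 kJ/mol.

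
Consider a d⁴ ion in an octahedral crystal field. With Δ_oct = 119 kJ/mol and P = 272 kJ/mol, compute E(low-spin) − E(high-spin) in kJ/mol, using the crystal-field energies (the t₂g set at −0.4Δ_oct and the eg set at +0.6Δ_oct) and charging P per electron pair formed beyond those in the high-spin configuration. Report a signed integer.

High-spin d⁴ fills as t₂g³ eg¹ with CFSE 3(−0.4) + 1(+0.6) = -0.6Δ_oct = -71 kJ/mol.
Low-spin: t₂g⁴ eg⁰, orbital CFSE = -1.6Δ_oct = -190 kJ/mol; plus 1 excess pair × P = +272 kJ/mol; total 82 kJ/mol.
The difference is 82 − (-71) = 153 kJ/mol, so high-spin lies lower.

153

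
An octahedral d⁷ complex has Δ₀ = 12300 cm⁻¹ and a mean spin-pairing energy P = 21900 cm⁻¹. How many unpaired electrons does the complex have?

3

With Δ₀ < P the complex is high-spin.
Configuration: t2g^5 e_g^2.
Unpaired electrons: 3.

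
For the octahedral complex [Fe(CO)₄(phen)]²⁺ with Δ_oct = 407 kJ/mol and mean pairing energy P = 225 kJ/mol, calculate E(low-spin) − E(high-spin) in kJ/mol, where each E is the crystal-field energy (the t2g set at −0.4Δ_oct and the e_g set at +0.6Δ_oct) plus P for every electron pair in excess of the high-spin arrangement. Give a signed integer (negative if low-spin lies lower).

-364

Ligand charges: 4×(+0) from CO and 1×(+0) from phen sum to +0; with overall charge +2, Fe is +2.
Fe is in group 8, so Fe²⁺ is d⁶ (8 − 2 = 6).
In the high-spin limit (t2g^4 e_g^2) the orbital term is -0.4Δ_oct = -163 kJ/mol, with no excess pairing.
Low-spin t2g^6 e_g^0 gives -2.4Δ_oct = -977 kJ/mol, but forming 2 extra pairs costs 2P = 450 kJ/mol, so E(LS) = -977 + 450 = -527 kJ/mol.
E(LS) − E(HS) = -527 − (-163) = -364 kJ/mol.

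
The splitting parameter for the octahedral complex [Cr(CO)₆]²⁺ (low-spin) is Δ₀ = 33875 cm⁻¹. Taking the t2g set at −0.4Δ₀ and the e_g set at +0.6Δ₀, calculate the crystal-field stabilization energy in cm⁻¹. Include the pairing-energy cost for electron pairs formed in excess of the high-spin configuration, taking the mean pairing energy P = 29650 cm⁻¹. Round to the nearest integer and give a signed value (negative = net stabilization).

-24550

CO is neutral, so the +2 overall charge sits on Cr: oxidation state +2.
Cr sits in group 6; removing 2 electrons leaves Cr²⁺ with 6 − 2 = 4 d electrons.
Configuration: t2g^4 e_g^0.
CFSE(orbital) = 4×(-0.4Δ₀) + 0×(0.6Δ₀) = -1.6Δ₀; with Δ₀ = 33875 cm⁻¹ that is -54200 cm⁻¹.
Pairing penalty: 1 pair vs 0 in the high-spin reference → 1 extra × P = 29650 cm⁻¹.
Combining: -54200 + 29650 = -24550 cm⁻¹.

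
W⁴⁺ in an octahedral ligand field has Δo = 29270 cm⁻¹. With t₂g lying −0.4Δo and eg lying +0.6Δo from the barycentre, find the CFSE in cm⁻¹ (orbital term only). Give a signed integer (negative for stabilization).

-23416

Group 6 minus oxidation state +4 gives a d² configuration for W⁴⁺.
The d² electrons fill as t₂g² eg⁰.
CFSE(orbital) = 2×(-0.4Δo) + 0×(0.6Δo) = -0.8Δo; with Δo = 29270 cm⁻¹ that is -23416 cm⁻¹.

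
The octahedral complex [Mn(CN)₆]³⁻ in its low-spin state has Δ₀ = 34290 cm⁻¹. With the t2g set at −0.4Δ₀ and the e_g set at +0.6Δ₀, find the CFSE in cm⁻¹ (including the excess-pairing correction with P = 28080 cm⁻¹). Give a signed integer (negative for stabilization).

-26784

Each CN⁻ contributes -1; 6 × (-1) = -6. With overall charge -3, Mn is in the +3 oxidation state.
Mn³⁺: group 7, so d-count = 7 − 3 = 4.
Electron filling gives t2g^4 e_g^0.
The orbital stabilization is -1.6Δ₀ = -1.6 × 34290 = -54864 cm⁻¹.
High-spin d⁴ would be t2g^3 e_g^1 with 0 pairs; low-spin has 1, so 1 excess pair costs +1P = +28080 cm⁻¹.
Combining: -54864 + 28080 = -26784 cm⁻¹.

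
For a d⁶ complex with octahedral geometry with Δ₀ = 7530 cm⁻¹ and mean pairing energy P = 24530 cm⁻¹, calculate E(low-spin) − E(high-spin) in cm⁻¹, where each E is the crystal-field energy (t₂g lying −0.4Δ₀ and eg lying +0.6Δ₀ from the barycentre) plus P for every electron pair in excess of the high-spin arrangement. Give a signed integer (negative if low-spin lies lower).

High-spin d⁶ fills as t₂g⁴ eg² with CFSE 4(−0.4) + 2(+0.6) = -0.4Δ₀ = -3012 cm⁻¹.
For low-spin the configuration is t₂g⁶ eg⁰: orbital energy -2.4 × 7530 = -18072 cm⁻¹, and 2 additional pairs relative to high-spin add 49060 cm⁻¹, giving 30988 cm⁻¹.
Thus E(LS) − E(HS) = 34000 cm⁻¹.

34000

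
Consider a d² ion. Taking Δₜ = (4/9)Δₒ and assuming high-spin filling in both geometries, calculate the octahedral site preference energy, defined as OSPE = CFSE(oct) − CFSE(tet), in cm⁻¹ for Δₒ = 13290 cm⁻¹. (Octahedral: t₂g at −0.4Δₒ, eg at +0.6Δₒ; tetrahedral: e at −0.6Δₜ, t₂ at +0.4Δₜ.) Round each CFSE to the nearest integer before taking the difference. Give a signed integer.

-3544

In an octahedral site d² (HS) is t₂g² eg⁰, giving CFSE(oct) = -0.8Δₒ = -10632 cm⁻¹.
In a tetrahedral site the filling is e² t₂⁰: CFSE(tet) = -1.2Δₜ = -1.2 × (4/9)(13290) = -7088 cm⁻¹.
OSPE = CFSE(oct) − CFSE(tet) = -10632 − (-7088) = -3544 cm⁻¹.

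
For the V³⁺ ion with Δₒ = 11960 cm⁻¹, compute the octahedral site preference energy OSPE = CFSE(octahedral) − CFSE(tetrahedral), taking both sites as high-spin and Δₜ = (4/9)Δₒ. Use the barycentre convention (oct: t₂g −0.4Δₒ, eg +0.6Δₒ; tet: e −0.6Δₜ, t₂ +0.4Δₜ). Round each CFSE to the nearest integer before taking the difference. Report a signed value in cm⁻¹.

-3189

Group 5 minus oxidation state +3 gives a d² configuration for V³⁺.
Octahedral (high-spin): t₂g² eg⁰, CFSE = 2(−0.4) + 0(+0.6) = -0.8Δₒ = -0.8 × 11960 = -9568 cm⁻¹.
Tetrahedral: e² t₂⁰, CFSE = 2(−0.6) + 0(+0.4) = -1.2Δₜ = -1.2 × (4/9) × 11960 = -6379 cm⁻¹.
OSPE = CFSE(oct) − CFSE(tet) = -9568 − (-6379) = -3189 cm⁻¹.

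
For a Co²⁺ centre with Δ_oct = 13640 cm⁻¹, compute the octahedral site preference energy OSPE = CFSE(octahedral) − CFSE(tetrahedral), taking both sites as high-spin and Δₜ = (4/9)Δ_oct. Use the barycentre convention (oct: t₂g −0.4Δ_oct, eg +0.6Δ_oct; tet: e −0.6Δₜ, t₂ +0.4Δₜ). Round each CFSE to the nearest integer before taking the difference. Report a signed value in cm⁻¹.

-3637

Co sits in group 9; removing 2 electrons leaves Co²⁺ with 9 − 2 = 7 d electrons.
In an octahedral site d⁷ (HS) is t₂g⁵ eg², giving CFSE(oct) = -0.8Δ_oct = -10912 cm⁻¹.
Tetrahedral: e⁴ t₂³, CFSE = 4(−0.6) + 3(+0.4) = -1.2Δₜ = -1.2 × (4/9) × 13640 = -7275 cm⁻¹.
OSPE = -10912 − (-7275) = -3637 cm⁻¹.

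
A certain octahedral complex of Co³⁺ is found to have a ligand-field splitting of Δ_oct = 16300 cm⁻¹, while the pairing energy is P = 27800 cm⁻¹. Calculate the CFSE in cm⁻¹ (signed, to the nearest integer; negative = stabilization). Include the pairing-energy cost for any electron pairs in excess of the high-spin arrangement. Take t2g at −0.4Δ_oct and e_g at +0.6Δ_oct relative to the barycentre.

Co sits in group 9; removing 3 electrons leaves Co³⁺ with 9 − 3 = 6 d electrons.
With Δ_oct < P the complex is high-spin.
Configuration: t2g^4 e_g^2.
Orbital CFSE = -0.4Δ_oct = -0.4 × 16300 = -6520 cm⁻¹.
High-spin has no excess pairs, so no pairing correction applies.

-6520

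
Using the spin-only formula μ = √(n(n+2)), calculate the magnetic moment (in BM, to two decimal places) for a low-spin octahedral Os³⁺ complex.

1.73 BM

Os is in group 8, so Os³⁺ is d⁵ (8 − 3 = 5).
Configuration: t2g^5 e_g^0 → 1 unpaired electron.
μ(spin-only) = √[1(1+2)] = √3 ≈ 1.73 BM.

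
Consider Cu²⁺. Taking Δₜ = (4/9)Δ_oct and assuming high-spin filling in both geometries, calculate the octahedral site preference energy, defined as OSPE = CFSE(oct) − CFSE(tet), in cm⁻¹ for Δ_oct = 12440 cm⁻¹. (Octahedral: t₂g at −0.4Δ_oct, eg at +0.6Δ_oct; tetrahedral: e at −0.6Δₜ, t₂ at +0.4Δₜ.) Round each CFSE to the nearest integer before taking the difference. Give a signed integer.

-5252

Cu is in group 11, so Cu²⁺ is d⁹ (11 − 2 = 9).
Octahedral (high-spin): t2g^6 e_g^3, CFSE = 6(−0.4) + 3(+0.6) = -0.6Δ_oct = -0.6 × 12440 = -7464 cm⁻¹.
Tetrahedral: e^4 t2^5, CFSE = 4(−0.6) + 5(+0.4) = -0.4Δₜ = -0.4 × (4/9) × 12440 = -2212 cm⁻¹.
Subtracting, OSPE = -7464 − (-2212) = -5252 cm⁻¹.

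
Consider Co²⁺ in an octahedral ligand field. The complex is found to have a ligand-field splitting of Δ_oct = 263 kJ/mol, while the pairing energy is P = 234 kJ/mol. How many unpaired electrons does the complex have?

1

Co sits in group 9; removing 2 electrons leaves Co²⁺ with 9 − 2 = 7 d electrons.
Δ_oct > P, so pairing is preferred: the ground state is low-spin.
Configuration: t₂g⁶ eg¹.
Unpaired electrons: 1.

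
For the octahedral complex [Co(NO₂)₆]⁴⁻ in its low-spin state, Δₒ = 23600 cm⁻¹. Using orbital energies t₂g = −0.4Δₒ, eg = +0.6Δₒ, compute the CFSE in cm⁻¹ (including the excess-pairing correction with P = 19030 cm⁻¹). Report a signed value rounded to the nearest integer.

Each NO₂⁻ contributes -1; 6 × (-1) = -6. With overall charge -4, Co is in the +2 oxidation state.
Group 9 minus oxidation state +2 gives a d⁷ configuration for Co²⁺.
The d⁷ electrons fill as t₂g⁶ eg¹.
The orbital stabilization is -1.8Δₒ = -1.8 × 23600 = -42480 cm⁻¹.
Pairing penalty: 3 pairs vs 2 in the high-spin reference → 1 extra × P = 19030 cm⁻¹.
Combining: -42480 + 19030 = -23450 cm⁻¹.

-23450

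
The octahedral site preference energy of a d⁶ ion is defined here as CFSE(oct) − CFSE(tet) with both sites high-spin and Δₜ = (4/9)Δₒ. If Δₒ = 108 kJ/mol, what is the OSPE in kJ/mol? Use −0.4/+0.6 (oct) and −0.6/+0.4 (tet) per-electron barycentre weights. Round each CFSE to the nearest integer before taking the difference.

-14

Octahedral high-spin t₂g⁴ eg²: CFSE = -0.4 × 108 = -43 kJ/mol.
In a tetrahedral site the filling is e³ t₂³: CFSE(tet) = -0.6Δₜ = -0.6 × (4/9)(108) = -29 kJ/mol.
Subtracting, OSPE = -43 − (-29) = -14 kJ/mol.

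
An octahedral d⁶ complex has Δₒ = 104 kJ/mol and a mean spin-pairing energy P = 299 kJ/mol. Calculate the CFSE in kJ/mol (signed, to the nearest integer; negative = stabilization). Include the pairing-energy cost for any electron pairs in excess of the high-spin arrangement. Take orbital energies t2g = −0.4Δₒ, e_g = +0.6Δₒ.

With Δₒ < P the complex is high-spin.
Filling d⁶ accordingly: t2g^4 e_g^2.
Orbital CFSE = -0.4Δₒ = -0.4 × 104 = -42 kJ/mol.
High-spin has no excess pairs, so no pairing correction applies.

-42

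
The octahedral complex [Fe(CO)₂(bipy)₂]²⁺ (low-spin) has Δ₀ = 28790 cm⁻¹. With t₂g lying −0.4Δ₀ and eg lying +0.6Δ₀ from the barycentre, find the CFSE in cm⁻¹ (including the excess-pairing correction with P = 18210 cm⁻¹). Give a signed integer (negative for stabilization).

Ligand charges: 2×(+0) from CO and 2×(+0) from bipy sum to +0; with overall charge +2, Fe is +2.
Fe sits in group 8; removing 2 electrons leaves Fe²⁺ with 8 − 2 = 6 d electrons.
Configuration: t₂g⁶ eg⁰.
Orbital CFSE = 6(-0.4) + 0(0.6) = -2.4Δ₀ = -2.4 × 28790 = -69096 cm⁻¹.
High-spin d⁶ would be t₂g⁴ eg² with 1 pair; low-spin has 3, so 2 excess pairs cost +2P = +36420 cm⁻¹.
Combining: -69096 + 36420 = -32676 cm⁻¹.

-32676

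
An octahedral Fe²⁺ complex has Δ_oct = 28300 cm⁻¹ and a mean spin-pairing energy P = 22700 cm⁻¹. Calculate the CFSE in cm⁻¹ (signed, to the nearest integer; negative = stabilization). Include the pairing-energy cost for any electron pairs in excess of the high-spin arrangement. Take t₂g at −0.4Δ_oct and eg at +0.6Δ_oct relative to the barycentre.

-22520

Fe²⁺: group 8, so d-count = 8 − 2 = 6.
With Δ_oct > P the complex is low-spin.
Configuration: t₂g⁶ eg⁰.
Orbital CFSE = -2.4Δ_oct = -2.4 × 28300 = -67920 cm⁻¹.
Excess pairs vs high-spin: 3 − 1 = 2; pairing cost = +45400 cm⁻¹.
Net CFSE = -67920 + 45400 = -22520 cm⁻¹.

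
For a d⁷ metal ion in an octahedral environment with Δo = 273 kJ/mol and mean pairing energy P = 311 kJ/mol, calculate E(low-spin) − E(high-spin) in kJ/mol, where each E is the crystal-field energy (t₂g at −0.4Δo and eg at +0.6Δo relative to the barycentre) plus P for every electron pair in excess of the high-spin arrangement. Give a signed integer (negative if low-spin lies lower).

38

High-spin d⁷ fills as t₂g⁵ eg² with CFSE 5(−0.4) + 2(+0.6) = -0.8Δo = -218 kJ/mol.
For low-spin the configuration is t₂g⁶ eg¹: orbital energy -1.8 × 273 = -491 kJ/mol, and 1 additional pair relative to high-spin adds 311 kJ/mol, giving -180 kJ/mol.
E(LS) − E(HS) = -180 − (-218) = 38 kJ/mol.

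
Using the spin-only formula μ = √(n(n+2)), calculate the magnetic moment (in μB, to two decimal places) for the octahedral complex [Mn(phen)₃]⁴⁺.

3.87 μB

phen is neutral, so the +4 overall charge sits on Mn: oxidation state +4.
Mn is in group 7, so Mn⁴⁺ is d³ (7 − 4 = 3).
Configuration: t₂g³ eg⁰ → 3 unpaired electrons.
μ(spin-only) = √[3(3+2)] = √15 ≈ 3.87 μB.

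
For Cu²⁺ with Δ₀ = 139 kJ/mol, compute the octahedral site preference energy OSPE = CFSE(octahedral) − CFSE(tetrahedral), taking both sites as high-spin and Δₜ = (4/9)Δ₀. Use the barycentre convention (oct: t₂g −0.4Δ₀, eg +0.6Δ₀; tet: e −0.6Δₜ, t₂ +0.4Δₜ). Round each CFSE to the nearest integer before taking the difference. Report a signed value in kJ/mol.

-58

Cu²⁺: group 11, so d-count = 11 − 2 = 9.
Octahedral (high-spin): t2g^6 e_g^3, CFSE = 6(−0.4) + 3(+0.6) = -0.6Δ₀ = -0.6 × 139 = -83 kJ/mol.
In a tetrahedral site the filling is e^4 t2^5: CFSE(tet) = -0.4Δₜ = -0.4 × (4/9)(139) = -25 kJ/mol.
OSPE = CFSE(oct) − CFSE(tet) = -83 − (-25) = -58 kJ/mol.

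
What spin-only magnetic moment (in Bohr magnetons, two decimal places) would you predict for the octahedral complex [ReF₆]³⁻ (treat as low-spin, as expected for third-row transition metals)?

2.83 Bohr magnetons

Each F⁻ contributes -1; 6 × (-1) = -6. With overall charge -3, Re is in the +3 oxidation state.
Group 7 minus oxidation state +3 gives a d⁴ configuration for Re³⁺.
Configuration: t₂g⁴ eg⁰ → 2 unpaired electrons.
μ(spin-only) = √[2(2+2)] = √8 ≈ 2.83 Bohr magnetons.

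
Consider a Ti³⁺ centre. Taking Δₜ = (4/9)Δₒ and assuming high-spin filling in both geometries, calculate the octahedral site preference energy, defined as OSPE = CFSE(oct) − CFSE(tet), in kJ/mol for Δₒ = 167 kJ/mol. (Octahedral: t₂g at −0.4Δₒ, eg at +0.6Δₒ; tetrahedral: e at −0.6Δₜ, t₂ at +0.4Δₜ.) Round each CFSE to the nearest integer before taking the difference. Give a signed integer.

-22

Ti³⁺: group 4, so d-count = 4 − 3 = 1.
Octahedral high-spin t₂g¹ eg⁰: CFSE = -0.4 × 167 = -67 kJ/mol.
Tetrahedral: e¹ t₂⁰, CFSE = 1(−0.6) + 0(+0.4) = -0.6Δₜ = -0.6 × (4/9) × 167 = -45 kJ/mol.
Subtracting, OSPE = -67 − (-45) = -22 kJ/mol.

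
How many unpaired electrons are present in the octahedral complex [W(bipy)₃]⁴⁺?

2

bipy is neutral, so the +4 overall charge sits on W: oxidation state +4.
W⁴⁺: group 6, so d-count = 6 − 4 = 2.
Configuration: t2g^2 e_g^0, giving 2 unpaired electrons.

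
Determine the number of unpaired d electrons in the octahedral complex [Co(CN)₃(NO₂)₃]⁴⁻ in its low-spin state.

Ligand charges: 3×(-1) from CN⁻ and 3×(-1) from NO₂⁻ sum to -6; with overall charge -4, Co is +2.
Co sits in group 9; removing 2 electrons leaves Co²⁺ with 9 − 2 = 7 d electrons.
Configuration: t2g^6 e_g^1, giving 1 unpaired electron.

1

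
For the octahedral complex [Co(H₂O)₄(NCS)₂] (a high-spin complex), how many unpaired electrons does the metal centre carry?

Ligand charges: 4×(+0) from H₂O and 2×(-1) from NCS⁻ sum to -2; with overall charge +0, Co is +2.
Co is in group 9, so Co²⁺ is d⁷ (9 − 2 = 7).
Configuration: t₂g⁵ eg², giving 3 unpaired electrons.

3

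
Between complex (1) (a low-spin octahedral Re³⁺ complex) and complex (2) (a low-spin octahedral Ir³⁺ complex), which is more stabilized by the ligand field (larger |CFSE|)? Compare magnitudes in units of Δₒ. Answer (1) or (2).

(1): Re sits in group 7; removing 3 electrons leaves Re³⁺ with 7 − 3 = 4 d electrons; t2g^4 e_g^0, CFSE = -1.6Δₒ.
(2): Ir sits in group 9; removing 3 electrons leaves Ir³⁺ with 9 − 3 = 6 d electrons; t₂g⁶ eg⁰, CFSE = -2.4Δₒ.
So (2) has the larger |CFSE|.

(2)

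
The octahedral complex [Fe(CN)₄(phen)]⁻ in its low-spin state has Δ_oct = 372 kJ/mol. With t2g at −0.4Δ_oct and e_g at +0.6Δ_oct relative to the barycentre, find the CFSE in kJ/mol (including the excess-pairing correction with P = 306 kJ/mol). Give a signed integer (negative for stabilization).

Ligand charges: 4×(-1) from CN⁻ and 1×(+0) from phen sum to -4; with overall charge -1, Fe is +3.
Fe³⁺: group 8, so d-count = 8 − 3 = 5.
Electron filling gives t2g^5 e_g^0.
Orbital CFSE = 5(-0.4) + 0(0.6) = -2.0Δ_oct = -2.0 × 372 = -744 kJ/mol.
Relative to high-spin t2g^3 e_g^2 (0 paired), the low-spin configuration has 2 additional pairs, contributing +2 × 306 = +612 kJ/mol.
Combining: -744 + 612 = -132 kJ/mol.

-132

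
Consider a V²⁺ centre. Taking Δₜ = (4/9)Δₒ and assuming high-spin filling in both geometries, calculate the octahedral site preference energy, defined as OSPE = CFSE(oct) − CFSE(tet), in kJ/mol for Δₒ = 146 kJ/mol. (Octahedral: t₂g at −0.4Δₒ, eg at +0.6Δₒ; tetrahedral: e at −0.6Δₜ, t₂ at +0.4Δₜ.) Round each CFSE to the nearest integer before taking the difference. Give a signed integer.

Group 5 minus oxidation state +2 gives a d³ configuration for V²⁺.
Octahedral high-spin t₂g³ eg⁰: CFSE = -1.2 × 146 = -175 kJ/mol.
In a tetrahedral site the filling is e² t₂¹: CFSE(tet) = -0.8Δₜ = -0.8 × (4/9)(146) = -52 kJ/mol.
Subtracting, OSPE = -175 − (-52) = -123 kJ/mol.

-123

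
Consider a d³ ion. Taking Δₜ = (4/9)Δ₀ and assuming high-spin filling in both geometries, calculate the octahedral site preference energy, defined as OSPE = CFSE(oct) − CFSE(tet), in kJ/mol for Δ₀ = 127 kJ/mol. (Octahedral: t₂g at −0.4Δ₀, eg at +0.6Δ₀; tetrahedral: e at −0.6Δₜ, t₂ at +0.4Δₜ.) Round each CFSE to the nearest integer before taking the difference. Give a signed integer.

Octahedral high-spin t₂g³ eg⁰: CFSE = -1.2 × 127 = -152 kJ/mol.
Tetrahedral e² t₂¹ gives -0.8Δₜ = -0.8 × (4/9) × 127 = -45 kJ/mol.
Subtracting, OSPE = -152 − (-45) = -107 kJ/mol.

-107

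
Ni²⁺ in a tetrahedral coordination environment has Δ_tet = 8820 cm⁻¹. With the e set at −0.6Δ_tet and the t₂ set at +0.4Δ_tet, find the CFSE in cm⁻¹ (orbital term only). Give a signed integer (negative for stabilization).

-7056

Ni²⁺: group 10, so d-count = 10 − 2 = 8.
Tetrahedral fields are weak (Δₜ ≈ 4/9 Δₒ), so electrons fill high-spin.
The d⁸ electrons fill as e⁴ t₂⁴.
CFSE(orbital) = 4×(-0.6Δ_tet) + 4×(0.4Δ_tet) = -0.8Δ_tet; with Δ_tet = 8820 cm⁻¹ that is -7056 cm⁻¹.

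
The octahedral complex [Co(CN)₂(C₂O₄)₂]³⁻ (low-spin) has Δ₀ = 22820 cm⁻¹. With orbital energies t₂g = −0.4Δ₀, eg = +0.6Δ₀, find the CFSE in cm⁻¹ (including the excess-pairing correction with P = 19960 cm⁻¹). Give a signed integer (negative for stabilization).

-14848

Ligand charges: 2×(-1) from CN⁻ and 2×(-2) from C₂O₄²⁻ sum to -6; with overall charge -3, Co is +3.
Group 9 minus oxidation state +3 gives a d⁶ configuration for Co³⁺.
Electron filling gives t₂g⁶ eg⁰.
The orbital stabilization is -2.4Δ₀ = -2.4 × 22820 = -54768 cm⁻¹.
High-spin d⁶ would be t₂g⁴ eg² with 1 pair; low-spin has 3, so 2 excess pairs cost +2P = +39920 cm⁻¹.
Combining: -54768 + 39920 = -14848 cm⁻¹.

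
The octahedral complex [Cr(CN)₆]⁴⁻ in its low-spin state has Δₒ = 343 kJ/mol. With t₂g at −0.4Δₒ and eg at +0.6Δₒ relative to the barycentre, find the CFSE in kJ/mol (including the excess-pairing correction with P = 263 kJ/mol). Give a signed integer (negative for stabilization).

-286

Each CN⁻ contributes -1; 6 × (-1) = -6. With overall charge -4, Cr is in the +2 oxidation state.
Group 6 minus oxidation state +2 gives a d⁴ configuration for Cr²⁺.
Configuration: t₂g⁴ eg⁰.
The orbital stabilization is -1.6Δₒ = -1.6 × 343 = -549 kJ/mol.
Relative to high-spin t₂g³ eg¹ (0 paired), the low-spin configuration has 1 additional pair, contributing +1 × 263 = +263 kJ/mol.
Overall CFSE = -549 + 263 = -286 kJ/mol.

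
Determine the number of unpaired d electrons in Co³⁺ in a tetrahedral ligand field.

Co sits in group 9; removing 3 electrons leaves Co³⁺ with 9 − 3 = 6 d electrons.
Tetrahedral splitting is small, so the complex is high-spin.
Configuration: e^3 t2^3, giving 4 unpaired electrons.

4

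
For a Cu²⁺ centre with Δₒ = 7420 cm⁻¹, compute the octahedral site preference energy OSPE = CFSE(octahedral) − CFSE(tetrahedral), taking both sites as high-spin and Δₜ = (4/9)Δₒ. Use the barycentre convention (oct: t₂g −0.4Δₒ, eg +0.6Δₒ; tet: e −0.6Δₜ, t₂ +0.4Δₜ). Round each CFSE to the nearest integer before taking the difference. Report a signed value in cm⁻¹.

Cu²⁺: group 11, so d-count = 11 − 2 = 9.
In an octahedral site d⁹ (HS) is t₂g⁶ eg³, giving CFSE(oct) = -0.6Δₒ = -4452 cm⁻¹.
Tetrahedral: e⁴ t₂⁵, CFSE = 4(−0.6) + 5(+0.4) = -0.4Δₜ = -0.4 × (4/9) × 7420 = -1319 cm⁻¹.
OSPE = CFSE(oct) − CFSE(tet) = -4452 − (-1319) = -3133 cm⁻¹.

-3133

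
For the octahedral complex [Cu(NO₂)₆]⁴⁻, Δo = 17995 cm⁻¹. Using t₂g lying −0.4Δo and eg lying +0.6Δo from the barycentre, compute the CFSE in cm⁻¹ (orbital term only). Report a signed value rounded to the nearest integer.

Each NO₂⁻ contributes -1; 6 × (-1) = -6. With overall charge -4, Cu is in the +2 oxidation state.
Group 11 minus oxidation state +2 gives a d⁹ configuration for Cu²⁺.
The d⁹ electrons fill as t₂g⁶ eg³.
The orbital stabilization is -0.6Δo = -0.6 × 17995 = -10797 cm⁻¹.

-10797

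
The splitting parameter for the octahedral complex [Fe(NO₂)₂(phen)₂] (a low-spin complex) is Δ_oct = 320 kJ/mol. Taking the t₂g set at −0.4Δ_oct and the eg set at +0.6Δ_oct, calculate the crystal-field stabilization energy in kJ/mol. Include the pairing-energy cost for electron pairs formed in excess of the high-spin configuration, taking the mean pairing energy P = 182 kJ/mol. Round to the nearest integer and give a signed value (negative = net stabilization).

-404

Ligand charges: 2×(-1) from NO₂⁻ and 2×(+0) from phen sum to -2; with overall charge +0, Fe is +2.
Group 8 minus oxidation state +2 gives a d⁶ configuration for Fe²⁺.
The d⁶ electrons fill as t₂g⁶ eg⁰.
CFSE(orbital) = 6×(-0.4Δ_oct) + 0×(0.6Δ_oct) = -2.4Δ_oct; with Δ_oct = 320 kJ/mol that is -768 kJ/mol.
Relative to high-spin t₂g⁴ eg² (1 paired), the low-spin configuration has 2 additional pairs, contributing +2 × 182 = +364 kJ/mol.
Overall CFSE = -768 + 364 = -404 kJ/mol.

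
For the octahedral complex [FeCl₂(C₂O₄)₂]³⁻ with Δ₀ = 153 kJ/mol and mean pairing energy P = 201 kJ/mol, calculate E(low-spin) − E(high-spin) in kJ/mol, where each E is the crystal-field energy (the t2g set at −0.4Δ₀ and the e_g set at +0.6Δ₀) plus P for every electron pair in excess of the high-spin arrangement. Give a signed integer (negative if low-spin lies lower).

Ligand charges: 2×(-1) from Cl⁻ and 2×(-2) from C₂O₄²⁻ sum to -6; with overall charge -3, Fe is +3.
Group 8 minus oxidation state +3 gives a d⁵ configuration for Fe³⁺.
High-spin d⁵ fills as t2g^3 e_g^2 with CFSE 3(−0.4) + 2(+0.6) = 0.0Δ₀ = 0 kJ/mol.
Low-spin t2g^5 e_g^0 gives -2.0Δ₀ = -306 kJ/mol, but forming 2 extra pairs costs 2P = 402 kJ/mol, so E(LS) = -306 + 402 = 96 kJ/mol.
The difference is 96 − (0) = 96 kJ/mol, so high-spin lies lower.

96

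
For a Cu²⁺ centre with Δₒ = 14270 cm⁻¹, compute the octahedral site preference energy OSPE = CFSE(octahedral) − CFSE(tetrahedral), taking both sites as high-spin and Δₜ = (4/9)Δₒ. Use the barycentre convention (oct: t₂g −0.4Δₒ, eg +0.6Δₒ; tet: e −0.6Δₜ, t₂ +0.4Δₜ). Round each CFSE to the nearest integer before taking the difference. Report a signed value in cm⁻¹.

-6025

Group 11 minus oxidation state +2 gives a d⁹ configuration for Cu²⁺.
Octahedral (high-spin): t₂g⁶ eg³, CFSE = 6(−0.4) + 3(+0.6) = -0.6Δₒ = -0.6 × 14270 = -8562 cm⁻¹.
In a tetrahedral site the filling is e⁴ t₂⁵: CFSE(tet) = -0.4Δₜ = -0.4 × (4/9)(14270) = -2537 cm⁻¹.
Subtracting, OSPE = -8562 − (-2537) = -6025 cm⁻¹.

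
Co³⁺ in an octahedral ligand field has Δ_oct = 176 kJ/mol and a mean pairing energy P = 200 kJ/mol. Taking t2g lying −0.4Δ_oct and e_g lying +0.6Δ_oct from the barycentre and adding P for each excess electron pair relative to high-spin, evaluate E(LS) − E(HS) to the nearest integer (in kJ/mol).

48

Group 9 minus oxidation state +3 gives a d⁶ configuration for Co³⁺.
In the high-spin limit (t2g^4 e_g^2) the orbital term is -0.4Δ_oct = -70 kJ/mol, with no excess pairing.
For low-spin the configuration is t2g^6 e_g^0: orbital energy -2.4 × 176 = -422 kJ/mol, and 2 additional pairs relative to high-spin add 400 kJ/mol, giving -22 kJ/mol.
E(LS) − E(HS) = -22 − (-70) = 48 kJ/mol.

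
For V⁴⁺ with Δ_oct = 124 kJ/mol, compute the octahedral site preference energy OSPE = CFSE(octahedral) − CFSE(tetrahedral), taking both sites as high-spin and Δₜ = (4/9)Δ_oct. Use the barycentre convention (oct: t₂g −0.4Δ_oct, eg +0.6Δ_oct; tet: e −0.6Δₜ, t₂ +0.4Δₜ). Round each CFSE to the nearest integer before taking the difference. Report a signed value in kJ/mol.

-17

V sits in group 5; removing 4 electrons leaves V⁴⁺ with 5 − 4 = 1 d electrons.
Octahedral high-spin t2g^1 e_g^0: CFSE = -0.4 × 124 = -50 kJ/mol.
In a tetrahedral site the filling is e^1 t2^0: CFSE(tet) = -0.6Δₜ = -0.6 × (4/9)(124) = -33 kJ/mol.
Subtracting, OSPE = -50 − (-33) = -17 kJ/mol.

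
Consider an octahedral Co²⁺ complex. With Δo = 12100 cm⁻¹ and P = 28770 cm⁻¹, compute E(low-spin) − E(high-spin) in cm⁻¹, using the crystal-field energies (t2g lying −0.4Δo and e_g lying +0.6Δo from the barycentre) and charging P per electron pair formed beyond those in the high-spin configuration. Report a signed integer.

16670

Co is in group 9, so Co²⁺ is d⁷ (9 − 2 = 7).
High-spin d⁷ fills as t2g^5 e_g^2 with CFSE 5(−0.4) + 2(+0.6) = -0.8Δo = -9680 cm⁻¹.
Low-spin t2g^6 e_g^1 gives -1.8Δo = -21780 cm⁻¹, but forming 1 extra pair costs 1P = 28770 cm⁻¹, so E(LS) = -21780 + 28770 = 6990 cm⁻¹.
E(LS) − E(HS) = 6990 − (-9680) = 16670 cm⁻¹.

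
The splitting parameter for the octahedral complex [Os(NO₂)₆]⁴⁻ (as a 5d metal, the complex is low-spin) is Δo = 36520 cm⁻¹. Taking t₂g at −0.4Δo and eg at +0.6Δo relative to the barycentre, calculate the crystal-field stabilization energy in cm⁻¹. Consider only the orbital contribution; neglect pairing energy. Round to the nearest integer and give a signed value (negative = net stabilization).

Each NO₂⁻ contributes -1; 6 × (-1) = -6. With overall charge -4, Os is in the +2 oxidation state.
Os²⁺: group 8, so d-count = 8 − 2 = 6.
The d⁶ electrons fill as t₂g⁶ eg⁰.
CFSE(orbital) = 6×(-0.4Δo) + 0×(0.6Δo) = -2.4Δo; with Δo = 36520 cm⁻¹ that is -87648 cm⁻¹.

-87648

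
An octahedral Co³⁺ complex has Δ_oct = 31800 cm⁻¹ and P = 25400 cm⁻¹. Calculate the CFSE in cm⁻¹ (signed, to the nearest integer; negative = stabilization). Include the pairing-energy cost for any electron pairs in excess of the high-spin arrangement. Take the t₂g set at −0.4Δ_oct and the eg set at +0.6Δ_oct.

Group 9 minus oxidation state +3 gives a d⁶ configuration for Co³⁺.
With Δ_oct > P the complex is low-spin.
Configuration: t₂g⁶ eg⁰.
Orbital CFSE = -2.4Δ_oct = -2.4 × 31800 = -76320 cm⁻¹.
Excess pairs vs high-spin: 3 − 1 = 2; pairing cost = +50800 cm⁻¹.
Net CFSE = -76320 + 50800 = -25520 cm⁻¹.

-25520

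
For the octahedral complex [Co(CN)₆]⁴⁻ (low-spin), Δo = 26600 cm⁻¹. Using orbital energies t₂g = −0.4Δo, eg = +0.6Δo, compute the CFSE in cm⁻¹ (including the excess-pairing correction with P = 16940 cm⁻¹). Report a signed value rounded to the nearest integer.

Each CN⁻ contributes -1; 6 × (-1) = -6. With overall charge -4, Co is in the +2 oxidation state.
Group 9 minus oxidation state +2 gives a d⁷ configuration for Co²⁺.
The d⁷ electrons fill as t₂g⁶ eg¹.
Orbital CFSE = 6(-0.4) + 1(0.6) = -1.8Δo = -1.8 × 26600 = -47880 cm⁻¹.
Relative to high-spin t₂g⁵ eg² (2 paired), the low-spin configuration has 1 additional pair, contributing +1 × 16940 = +16940 cm⁻¹.
Overall CFSE = -47880 + 16940 = -30940 cm⁻¹.

-30940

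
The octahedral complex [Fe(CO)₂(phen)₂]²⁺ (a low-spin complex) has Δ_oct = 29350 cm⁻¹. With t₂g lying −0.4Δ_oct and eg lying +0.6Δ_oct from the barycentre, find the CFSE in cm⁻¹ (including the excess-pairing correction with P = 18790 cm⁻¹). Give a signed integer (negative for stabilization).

-32860

Ligand charges: 2×(+0) from CO and 2×(+0) from phen sum to +0; with overall charge +2, Fe is +2.
Group 8 minus oxidation state +2 gives a d⁶ configuration for Fe²⁺.
Electron filling gives t₂g⁶ eg⁰.
CFSE(orbital) = 6×(-0.4Δ_oct) + 0×(0.6Δ_oct) = -2.4Δ_oct; with Δ_oct = 29350 cm⁻¹ that is -70440 cm⁻¹.
Pairing penalty: 3 pairs vs 1 in the high-spin reference → 2 extra × P = 37580 cm⁻¹.
Net CFSE = -70440 + 37580 = -32860 cm⁻¹.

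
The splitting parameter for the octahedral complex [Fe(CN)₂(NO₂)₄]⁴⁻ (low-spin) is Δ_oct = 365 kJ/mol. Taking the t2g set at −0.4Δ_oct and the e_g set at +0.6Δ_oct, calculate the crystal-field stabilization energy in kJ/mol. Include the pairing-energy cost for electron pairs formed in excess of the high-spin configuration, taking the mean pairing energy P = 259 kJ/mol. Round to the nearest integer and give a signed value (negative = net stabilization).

-358

Ligand charges: 2×(-1) from CN⁻ and 4×(-1) from NO₂⁻ sum to -6; with overall charge -4, Fe is +2.
Fe sits in group 8; removing 2 electrons leaves Fe²⁺ with 8 − 2 = 6 d electrons.
The d⁶ electrons fill as t2g^6 e_g^0.
Orbital CFSE = 6(-0.4) + 0(0.6) = -2.4Δ_oct = -2.4 × 365 = -876 kJ/mol.
Pairing penalty: 3 pairs vs 1 in the high-spin reference → 2 extra × P = 518 kJ/mol.
Overall CFSE = -876 + 518 = -358 kJ/mol.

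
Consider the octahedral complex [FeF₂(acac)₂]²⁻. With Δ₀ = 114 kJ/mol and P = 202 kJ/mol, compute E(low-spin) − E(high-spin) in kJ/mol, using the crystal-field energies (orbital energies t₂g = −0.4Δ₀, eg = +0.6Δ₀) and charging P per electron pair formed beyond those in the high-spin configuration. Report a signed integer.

176

Ligand charges: 2×(-1) from F⁻ and 2×(-1) from acac⁻ sum to -4; with overall charge -2, Fe is +2.
Fe²⁺: group 8, so d-count = 8 − 2 = 6.
In the high-spin limit (t₂g⁴ eg²) the orbital term is -0.4Δ₀ = -46 kJ/mol, with no excess pairing.
Low-spin: t₂g⁶ eg⁰, orbital CFSE = -2.4Δ₀ = -274 kJ/mol; plus 2 excess pairs × P = +404 kJ/mol; total 130 kJ/mol.
E(LS) − E(HS) = 130 − (-46) = 176 kJ/mol.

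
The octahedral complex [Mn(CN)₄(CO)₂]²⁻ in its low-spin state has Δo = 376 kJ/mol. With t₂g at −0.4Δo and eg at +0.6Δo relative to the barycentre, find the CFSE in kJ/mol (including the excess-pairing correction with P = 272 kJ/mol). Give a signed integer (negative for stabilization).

Ligand charges: 4×(-1) from CN⁻ and 2×(+0) from CO sum to -4; with overall charge -2, Mn is +2.
Mn²⁺: group 7, so d-count = 7 − 2 = 5.
Configuration: t₂g⁵ eg⁰.
The orbital stabilization is -2.0Δo = -2.0 × 376 = -752 kJ/mol.
Relative to high-spin t₂g³ eg² (0 paired), the low-spin configuration has 2 additional pairs, contributing +2 × 272 = +544 kJ/mol.
Combining: -752 + 544 = -208 kJ/mol.

-208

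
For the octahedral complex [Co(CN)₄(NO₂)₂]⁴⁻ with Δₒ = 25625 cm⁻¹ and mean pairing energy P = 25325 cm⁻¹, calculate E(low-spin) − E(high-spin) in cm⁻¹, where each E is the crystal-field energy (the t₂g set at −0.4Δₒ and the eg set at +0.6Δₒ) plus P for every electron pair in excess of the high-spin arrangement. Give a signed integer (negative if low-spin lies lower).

-300

Ligand charges: 4×(-1) from CN⁻ and 2×(-1) from NO₂⁻ sum to -6; with overall charge -4, Co is +2.
Co sits in group 9; removing 2 electrons leaves Co²⁺ with 9 − 2 = 7 d electrons.
In the high-spin limit (t₂g⁵ eg²) the orbital term is -0.8Δₒ = -20500 cm⁻¹, with no excess pairing.
Low-spin: t₂g⁶ eg¹, orbital CFSE = -1.8Δₒ = -46125 cm⁻¹; plus 1 excess pair × P = +25325 cm⁻¹; total -20800 cm⁻¹.
Thus E(LS) − E(HS) = -300 cm⁻¹.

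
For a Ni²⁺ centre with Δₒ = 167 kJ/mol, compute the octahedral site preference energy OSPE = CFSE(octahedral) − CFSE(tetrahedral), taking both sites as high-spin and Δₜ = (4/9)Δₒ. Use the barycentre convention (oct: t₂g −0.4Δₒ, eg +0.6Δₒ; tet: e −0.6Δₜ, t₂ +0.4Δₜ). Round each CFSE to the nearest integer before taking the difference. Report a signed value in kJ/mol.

Ni sits in group 10; removing 2 electrons leaves Ni²⁺ with 10 − 2 = 8 d electrons.
Octahedral (high-spin): t₂g⁶ eg², CFSE = 6(−0.4) + 2(+0.6) = -1.2Δₒ = -1.2 × 167 = -200 kJ/mol.
Tetrahedral: e⁴ t₂⁴, CFSE = 4(−0.6) + 4(+0.4) = -0.8Δₜ = -0.8 × (4/9) × 167 = -59 kJ/mol.
OSPE = -200 − (-59) = -141 kJ/mol.

-141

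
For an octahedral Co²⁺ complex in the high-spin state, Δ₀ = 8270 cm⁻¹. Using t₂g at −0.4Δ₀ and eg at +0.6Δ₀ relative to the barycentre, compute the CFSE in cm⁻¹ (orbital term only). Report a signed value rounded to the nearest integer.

Co is in group 9, so Co²⁺ is d⁷ (9 − 2 = 7).
The d⁷ electrons fill as t₂g⁵ eg².
The orbital stabilization is -0.8Δ₀ = -0.8 × 8270 = -6616 cm⁻¹.

-6616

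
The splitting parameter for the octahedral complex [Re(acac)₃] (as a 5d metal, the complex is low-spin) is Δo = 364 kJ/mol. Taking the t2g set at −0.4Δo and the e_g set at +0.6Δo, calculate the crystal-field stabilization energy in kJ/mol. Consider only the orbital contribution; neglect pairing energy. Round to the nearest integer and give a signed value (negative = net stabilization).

-582

Each acac⁻ contributes -1; 3 × (-1) = -3. With overall charge +0, Re is in the +3 oxidation state.
Group 7 minus oxidation state +3 gives a d⁴ configuration for Re³⁺.
Configuration: t2g^4 e_g^0.
The orbital stabilization is -1.6Δo = -1.6 × 364 = -582 kJ/mol.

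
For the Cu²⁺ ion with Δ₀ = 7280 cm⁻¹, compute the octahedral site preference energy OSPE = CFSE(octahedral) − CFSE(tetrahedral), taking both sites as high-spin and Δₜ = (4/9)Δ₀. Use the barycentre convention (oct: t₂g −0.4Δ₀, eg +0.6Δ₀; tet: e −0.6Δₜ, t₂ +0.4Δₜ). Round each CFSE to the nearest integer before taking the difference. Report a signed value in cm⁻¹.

-3074

Cu is in group 11, so Cu²⁺ is d⁹ (11 − 2 = 9).
Octahedral (high-spin): t₂g⁶ eg³, CFSE = 6(−0.4) + 3(+0.6) = -0.6Δ₀ = -0.6 × 7280 = -4368 cm⁻¹.
Tetrahedral: e⁴ t₂⁵, CFSE = 4(−0.6) + 5(+0.4) = -0.4Δₜ = -0.4 × (4/9) × 7280 = -1294 cm⁻¹.
OSPE = -4368 − (-1294) = -3074 cm⁻¹.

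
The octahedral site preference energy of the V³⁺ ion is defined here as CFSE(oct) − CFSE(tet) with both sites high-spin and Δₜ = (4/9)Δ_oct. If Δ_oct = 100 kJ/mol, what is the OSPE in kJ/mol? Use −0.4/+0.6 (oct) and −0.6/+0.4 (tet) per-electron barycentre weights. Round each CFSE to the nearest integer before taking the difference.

-27

V sits in group 5; removing 3 electrons leaves V³⁺ with 5 − 3 = 2 d electrons.
Octahedral (high-spin): t2g^2 e_g^0, CFSE = 2(−0.4) + 0(+0.6) = -0.8Δ_oct = -0.8 × 100 = -80 kJ/mol.
In a tetrahedral site the filling is e^2 t2^0: CFSE(tet) = -1.2Δₜ = -1.2 × (4/9)(100) = -53 kJ/mol.
OSPE = -80 − (-53) = -27 kJ/mol.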